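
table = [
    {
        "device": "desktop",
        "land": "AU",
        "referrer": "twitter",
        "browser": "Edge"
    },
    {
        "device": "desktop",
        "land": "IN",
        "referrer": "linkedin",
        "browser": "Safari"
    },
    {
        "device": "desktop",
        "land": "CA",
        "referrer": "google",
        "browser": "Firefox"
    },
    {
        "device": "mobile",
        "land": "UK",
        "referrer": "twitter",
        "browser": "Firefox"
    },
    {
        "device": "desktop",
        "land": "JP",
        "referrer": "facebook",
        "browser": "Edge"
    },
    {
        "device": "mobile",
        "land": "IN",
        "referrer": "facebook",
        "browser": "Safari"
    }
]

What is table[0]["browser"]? "Edge"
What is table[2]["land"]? "CA"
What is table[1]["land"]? "IN"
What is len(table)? 6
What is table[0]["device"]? "desktop"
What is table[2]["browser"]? "Firefox"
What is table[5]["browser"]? "Safari"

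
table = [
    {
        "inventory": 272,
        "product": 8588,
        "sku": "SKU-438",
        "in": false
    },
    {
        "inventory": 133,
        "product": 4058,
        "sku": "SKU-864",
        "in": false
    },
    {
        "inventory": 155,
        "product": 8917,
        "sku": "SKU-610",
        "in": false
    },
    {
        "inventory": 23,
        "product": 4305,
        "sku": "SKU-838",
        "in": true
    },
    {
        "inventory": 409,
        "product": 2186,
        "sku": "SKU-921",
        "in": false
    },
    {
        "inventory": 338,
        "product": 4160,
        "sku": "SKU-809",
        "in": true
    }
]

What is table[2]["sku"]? "SKU-610"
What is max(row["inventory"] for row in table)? 409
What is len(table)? 6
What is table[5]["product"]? 4160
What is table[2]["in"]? False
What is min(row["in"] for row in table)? False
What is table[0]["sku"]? "SKU-438"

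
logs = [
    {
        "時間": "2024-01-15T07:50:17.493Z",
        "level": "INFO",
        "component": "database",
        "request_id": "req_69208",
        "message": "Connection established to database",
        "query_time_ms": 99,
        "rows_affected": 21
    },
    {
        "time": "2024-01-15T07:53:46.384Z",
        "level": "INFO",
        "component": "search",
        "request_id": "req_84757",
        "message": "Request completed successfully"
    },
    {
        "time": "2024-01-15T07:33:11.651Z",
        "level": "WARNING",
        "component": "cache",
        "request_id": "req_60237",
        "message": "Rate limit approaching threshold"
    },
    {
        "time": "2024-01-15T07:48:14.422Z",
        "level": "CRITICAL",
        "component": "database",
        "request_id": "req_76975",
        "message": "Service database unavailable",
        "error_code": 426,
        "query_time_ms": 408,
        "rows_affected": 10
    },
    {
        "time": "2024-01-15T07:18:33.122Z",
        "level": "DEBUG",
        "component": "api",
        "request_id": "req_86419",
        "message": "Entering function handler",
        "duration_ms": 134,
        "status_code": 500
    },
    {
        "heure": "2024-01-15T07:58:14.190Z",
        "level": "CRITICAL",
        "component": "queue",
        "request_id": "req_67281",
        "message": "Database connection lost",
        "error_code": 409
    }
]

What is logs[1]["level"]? "INFO"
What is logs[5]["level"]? "CRITICAL"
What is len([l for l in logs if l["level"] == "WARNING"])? 1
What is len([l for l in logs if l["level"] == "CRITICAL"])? 2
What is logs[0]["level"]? "INFO"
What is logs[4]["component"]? "api"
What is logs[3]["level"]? "CRITICAL"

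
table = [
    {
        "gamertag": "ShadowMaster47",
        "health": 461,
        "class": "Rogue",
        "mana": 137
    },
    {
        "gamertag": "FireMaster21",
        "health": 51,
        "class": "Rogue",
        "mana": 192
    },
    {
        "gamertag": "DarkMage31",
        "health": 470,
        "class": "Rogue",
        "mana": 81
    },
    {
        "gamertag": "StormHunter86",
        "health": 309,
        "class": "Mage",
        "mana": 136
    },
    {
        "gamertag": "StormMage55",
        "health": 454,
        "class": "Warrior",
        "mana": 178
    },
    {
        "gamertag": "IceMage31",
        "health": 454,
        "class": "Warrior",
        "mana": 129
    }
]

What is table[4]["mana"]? 178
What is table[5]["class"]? "Warrior"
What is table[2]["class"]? "Rogue"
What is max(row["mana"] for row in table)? 192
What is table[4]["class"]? "Warrior"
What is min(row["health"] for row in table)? 51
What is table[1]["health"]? 51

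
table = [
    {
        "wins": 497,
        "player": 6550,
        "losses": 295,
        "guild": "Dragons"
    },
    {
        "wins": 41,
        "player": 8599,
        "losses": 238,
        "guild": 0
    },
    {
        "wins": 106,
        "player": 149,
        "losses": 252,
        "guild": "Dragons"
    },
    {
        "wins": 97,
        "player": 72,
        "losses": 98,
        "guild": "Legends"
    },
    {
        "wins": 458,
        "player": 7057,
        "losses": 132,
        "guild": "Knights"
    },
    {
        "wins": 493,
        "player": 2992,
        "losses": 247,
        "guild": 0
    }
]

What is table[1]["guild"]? 0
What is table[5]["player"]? 2992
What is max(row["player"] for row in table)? 8599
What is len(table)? 6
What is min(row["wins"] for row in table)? 41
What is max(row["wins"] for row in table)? 497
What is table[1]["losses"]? 238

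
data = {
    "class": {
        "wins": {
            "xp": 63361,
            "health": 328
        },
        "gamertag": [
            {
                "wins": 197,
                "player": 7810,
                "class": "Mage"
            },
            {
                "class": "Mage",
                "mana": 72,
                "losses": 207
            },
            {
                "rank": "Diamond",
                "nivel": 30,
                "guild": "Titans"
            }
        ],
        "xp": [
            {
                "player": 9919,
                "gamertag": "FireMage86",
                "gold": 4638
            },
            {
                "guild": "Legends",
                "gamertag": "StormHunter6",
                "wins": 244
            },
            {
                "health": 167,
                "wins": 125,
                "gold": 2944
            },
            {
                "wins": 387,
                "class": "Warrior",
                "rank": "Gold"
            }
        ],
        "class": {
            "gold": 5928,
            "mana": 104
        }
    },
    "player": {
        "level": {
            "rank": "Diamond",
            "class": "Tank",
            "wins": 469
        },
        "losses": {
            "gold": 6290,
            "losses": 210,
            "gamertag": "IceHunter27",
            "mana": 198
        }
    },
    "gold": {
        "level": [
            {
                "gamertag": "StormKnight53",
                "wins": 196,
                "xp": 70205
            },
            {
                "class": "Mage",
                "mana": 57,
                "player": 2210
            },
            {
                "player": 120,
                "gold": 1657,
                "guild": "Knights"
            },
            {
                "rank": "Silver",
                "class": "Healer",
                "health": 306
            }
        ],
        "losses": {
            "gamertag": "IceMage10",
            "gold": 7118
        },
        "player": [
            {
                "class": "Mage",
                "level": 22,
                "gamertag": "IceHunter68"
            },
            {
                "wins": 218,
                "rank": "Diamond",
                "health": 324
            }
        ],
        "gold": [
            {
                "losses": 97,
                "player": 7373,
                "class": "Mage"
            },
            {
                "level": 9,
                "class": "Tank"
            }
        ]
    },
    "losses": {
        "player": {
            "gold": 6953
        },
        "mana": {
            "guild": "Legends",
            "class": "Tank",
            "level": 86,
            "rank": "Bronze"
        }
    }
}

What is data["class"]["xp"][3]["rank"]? "Gold"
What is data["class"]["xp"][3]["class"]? "Warrior"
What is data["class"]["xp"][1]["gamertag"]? "StormHunter6"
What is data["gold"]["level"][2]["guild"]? "Knights"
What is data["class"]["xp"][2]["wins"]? 125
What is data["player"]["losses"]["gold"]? 6290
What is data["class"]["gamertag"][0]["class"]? "Mage"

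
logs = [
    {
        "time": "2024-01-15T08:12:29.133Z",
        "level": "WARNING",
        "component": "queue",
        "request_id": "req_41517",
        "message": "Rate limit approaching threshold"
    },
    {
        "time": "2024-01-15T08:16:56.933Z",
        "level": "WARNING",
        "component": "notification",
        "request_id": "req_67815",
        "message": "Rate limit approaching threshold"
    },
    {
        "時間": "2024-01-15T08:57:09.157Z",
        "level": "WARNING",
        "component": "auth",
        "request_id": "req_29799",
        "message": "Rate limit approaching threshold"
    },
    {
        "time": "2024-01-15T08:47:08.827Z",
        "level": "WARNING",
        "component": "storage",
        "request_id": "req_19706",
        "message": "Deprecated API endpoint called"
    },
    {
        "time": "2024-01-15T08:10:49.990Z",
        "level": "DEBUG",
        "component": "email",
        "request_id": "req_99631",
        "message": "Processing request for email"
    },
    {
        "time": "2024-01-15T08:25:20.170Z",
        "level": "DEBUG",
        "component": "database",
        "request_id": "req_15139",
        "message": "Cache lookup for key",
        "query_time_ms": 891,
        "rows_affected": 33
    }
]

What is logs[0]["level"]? "WARNING"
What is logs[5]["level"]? "DEBUG"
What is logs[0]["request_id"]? "req_41517"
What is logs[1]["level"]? "WARNING"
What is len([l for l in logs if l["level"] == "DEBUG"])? 2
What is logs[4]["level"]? "DEBUG"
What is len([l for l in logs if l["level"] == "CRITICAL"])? 0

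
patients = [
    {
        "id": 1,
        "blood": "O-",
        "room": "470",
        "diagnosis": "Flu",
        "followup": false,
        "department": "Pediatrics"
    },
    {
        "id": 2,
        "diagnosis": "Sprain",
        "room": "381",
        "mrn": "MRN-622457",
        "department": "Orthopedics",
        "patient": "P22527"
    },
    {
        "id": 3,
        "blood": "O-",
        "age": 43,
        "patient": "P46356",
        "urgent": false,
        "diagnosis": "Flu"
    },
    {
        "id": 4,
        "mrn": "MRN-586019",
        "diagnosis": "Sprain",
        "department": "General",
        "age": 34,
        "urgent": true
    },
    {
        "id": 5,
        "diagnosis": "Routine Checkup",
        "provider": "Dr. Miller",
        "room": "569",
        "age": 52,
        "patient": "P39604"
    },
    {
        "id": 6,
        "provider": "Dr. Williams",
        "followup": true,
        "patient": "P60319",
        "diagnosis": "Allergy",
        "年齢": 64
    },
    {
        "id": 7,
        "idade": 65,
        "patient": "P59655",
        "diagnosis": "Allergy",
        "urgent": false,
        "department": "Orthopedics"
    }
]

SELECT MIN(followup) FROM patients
False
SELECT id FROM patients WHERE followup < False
[]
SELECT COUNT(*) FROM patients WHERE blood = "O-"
2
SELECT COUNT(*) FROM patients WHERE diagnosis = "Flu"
2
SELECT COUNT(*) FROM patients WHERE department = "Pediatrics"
1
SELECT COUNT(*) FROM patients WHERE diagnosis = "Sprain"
2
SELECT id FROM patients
[1, 2, 3, 4, 5, 6, 7]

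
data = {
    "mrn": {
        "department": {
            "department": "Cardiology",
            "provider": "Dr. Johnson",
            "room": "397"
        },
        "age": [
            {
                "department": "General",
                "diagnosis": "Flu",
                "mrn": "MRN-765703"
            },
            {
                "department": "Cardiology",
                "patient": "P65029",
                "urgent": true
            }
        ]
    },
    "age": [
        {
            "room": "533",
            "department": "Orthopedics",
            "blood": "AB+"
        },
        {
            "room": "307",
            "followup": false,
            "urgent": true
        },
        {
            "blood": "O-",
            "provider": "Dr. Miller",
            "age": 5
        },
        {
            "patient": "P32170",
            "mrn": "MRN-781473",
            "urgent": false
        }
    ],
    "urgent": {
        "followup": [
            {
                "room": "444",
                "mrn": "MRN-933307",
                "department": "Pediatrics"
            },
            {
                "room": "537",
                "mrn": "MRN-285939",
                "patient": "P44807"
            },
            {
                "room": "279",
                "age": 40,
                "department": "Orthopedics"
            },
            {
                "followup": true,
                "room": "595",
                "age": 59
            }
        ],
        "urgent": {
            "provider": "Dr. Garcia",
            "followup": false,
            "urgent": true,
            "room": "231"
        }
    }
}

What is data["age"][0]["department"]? "Orthopedics"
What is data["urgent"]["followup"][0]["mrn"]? "MRN-933307"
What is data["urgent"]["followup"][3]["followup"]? True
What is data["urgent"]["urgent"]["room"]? "231"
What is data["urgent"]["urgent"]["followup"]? False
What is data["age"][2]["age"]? 5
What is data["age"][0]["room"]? "533"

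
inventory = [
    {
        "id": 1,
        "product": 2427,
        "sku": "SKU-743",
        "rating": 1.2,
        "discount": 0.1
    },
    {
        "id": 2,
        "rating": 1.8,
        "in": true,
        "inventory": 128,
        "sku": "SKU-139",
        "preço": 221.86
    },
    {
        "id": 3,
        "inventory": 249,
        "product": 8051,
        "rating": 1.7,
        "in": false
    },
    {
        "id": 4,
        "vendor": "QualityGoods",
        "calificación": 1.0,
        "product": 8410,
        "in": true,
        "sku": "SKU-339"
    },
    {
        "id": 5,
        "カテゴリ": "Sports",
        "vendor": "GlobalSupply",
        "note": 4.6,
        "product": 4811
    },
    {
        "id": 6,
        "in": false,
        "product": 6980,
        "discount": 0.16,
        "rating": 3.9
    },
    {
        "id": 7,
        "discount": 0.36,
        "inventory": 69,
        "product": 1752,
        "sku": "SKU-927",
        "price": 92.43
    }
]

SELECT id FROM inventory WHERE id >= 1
[1, 2, 3, 4, 5, 6, 7]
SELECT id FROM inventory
[1, 2, 3, 4, 5, 6, 7]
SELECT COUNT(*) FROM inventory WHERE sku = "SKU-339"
1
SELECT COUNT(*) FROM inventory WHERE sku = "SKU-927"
1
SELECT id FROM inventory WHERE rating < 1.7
[1]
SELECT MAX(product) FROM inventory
8410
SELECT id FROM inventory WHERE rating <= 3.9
[1, 2, 3, 6]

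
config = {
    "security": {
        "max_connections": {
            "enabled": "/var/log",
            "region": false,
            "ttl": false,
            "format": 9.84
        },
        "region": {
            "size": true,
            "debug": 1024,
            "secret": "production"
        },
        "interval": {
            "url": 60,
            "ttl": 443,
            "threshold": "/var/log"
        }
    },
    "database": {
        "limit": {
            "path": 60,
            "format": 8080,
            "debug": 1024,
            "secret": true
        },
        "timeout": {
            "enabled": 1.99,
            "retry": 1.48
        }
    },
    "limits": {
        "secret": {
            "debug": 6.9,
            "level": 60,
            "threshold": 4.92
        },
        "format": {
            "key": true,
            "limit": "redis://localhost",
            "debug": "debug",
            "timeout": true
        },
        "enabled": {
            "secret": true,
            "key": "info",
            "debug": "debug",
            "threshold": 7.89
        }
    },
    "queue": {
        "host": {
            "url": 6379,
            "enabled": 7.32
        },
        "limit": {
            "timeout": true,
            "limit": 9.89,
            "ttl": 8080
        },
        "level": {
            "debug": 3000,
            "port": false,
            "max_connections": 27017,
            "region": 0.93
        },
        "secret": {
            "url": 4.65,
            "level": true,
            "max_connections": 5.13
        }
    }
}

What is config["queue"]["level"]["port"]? False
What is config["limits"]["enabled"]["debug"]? "debug"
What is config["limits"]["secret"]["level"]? 60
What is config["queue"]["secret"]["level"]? True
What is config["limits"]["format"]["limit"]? "redis://localhost"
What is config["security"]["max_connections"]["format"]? 9.84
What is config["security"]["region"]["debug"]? 1024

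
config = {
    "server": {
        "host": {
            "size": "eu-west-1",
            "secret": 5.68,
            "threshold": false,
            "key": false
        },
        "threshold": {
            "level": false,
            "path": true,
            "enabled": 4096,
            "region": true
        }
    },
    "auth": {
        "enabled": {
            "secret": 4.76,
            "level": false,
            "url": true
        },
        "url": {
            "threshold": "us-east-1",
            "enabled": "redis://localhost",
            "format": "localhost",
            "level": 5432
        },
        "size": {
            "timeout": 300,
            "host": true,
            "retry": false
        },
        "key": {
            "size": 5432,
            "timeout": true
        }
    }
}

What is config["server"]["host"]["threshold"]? False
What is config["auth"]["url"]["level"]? 5432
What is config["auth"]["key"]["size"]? 5432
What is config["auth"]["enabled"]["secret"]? 4.76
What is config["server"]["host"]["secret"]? 5.68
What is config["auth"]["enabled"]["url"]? True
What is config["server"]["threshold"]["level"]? False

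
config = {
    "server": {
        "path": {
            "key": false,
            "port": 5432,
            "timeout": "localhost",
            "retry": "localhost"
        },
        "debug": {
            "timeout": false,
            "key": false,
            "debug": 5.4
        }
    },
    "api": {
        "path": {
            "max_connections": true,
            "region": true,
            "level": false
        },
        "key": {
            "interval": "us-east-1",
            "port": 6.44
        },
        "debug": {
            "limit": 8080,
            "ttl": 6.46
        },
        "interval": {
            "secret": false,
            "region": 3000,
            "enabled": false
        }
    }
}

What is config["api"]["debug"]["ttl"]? 6.46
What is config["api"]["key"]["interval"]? "us-east-1"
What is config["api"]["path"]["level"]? False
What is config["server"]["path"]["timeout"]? "localhost"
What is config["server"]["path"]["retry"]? "localhost"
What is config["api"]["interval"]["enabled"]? False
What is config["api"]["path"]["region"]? True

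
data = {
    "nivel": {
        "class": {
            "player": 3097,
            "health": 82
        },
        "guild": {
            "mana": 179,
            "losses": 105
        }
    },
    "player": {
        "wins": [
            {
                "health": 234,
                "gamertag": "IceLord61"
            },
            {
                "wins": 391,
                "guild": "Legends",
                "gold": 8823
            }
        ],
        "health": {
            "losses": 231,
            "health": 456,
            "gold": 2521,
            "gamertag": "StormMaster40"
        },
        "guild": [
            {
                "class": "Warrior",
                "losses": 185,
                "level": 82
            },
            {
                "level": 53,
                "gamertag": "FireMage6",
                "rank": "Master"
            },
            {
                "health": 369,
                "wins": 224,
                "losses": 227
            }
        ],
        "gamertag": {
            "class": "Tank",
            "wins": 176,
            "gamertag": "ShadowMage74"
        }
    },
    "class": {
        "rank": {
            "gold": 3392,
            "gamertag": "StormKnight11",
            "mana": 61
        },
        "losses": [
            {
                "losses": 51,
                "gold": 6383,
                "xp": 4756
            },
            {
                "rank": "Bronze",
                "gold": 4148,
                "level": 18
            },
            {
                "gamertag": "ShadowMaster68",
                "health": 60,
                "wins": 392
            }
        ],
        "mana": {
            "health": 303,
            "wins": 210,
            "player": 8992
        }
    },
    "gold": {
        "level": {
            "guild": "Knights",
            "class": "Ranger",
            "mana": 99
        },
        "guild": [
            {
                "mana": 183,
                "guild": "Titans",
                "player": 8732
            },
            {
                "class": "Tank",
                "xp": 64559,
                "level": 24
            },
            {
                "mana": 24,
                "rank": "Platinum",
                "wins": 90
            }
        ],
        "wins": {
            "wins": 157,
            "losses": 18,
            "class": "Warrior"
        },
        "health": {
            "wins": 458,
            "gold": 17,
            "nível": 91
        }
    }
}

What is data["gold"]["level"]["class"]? "Ranger"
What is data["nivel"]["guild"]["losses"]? 105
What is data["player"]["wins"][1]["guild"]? "Legends"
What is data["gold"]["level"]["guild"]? "Knights"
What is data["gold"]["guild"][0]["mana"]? 183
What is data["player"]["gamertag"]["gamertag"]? "ShadowMage74"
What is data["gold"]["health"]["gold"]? 17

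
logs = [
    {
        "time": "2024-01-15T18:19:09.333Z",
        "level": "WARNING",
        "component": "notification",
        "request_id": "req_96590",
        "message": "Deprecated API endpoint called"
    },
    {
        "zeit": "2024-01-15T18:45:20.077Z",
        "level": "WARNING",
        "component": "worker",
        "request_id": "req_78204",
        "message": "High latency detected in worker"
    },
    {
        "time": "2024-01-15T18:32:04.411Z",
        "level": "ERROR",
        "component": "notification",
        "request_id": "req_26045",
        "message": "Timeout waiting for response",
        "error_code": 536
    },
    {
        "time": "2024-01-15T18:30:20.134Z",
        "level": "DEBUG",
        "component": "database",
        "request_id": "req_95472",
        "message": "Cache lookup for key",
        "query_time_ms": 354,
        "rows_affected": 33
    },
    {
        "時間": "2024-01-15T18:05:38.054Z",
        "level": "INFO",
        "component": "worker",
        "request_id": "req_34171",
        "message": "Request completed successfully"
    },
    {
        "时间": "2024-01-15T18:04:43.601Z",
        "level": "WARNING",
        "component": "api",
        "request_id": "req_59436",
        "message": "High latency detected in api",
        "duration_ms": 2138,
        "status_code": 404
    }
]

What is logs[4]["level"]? "INFO"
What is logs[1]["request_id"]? "req_78204"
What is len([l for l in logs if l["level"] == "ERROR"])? 1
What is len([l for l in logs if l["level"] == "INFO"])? 1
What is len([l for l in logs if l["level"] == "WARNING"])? 3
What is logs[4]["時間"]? "2024-01-15T18:05:38.054Z"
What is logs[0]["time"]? "2024-01-15T18:19:09.333Z"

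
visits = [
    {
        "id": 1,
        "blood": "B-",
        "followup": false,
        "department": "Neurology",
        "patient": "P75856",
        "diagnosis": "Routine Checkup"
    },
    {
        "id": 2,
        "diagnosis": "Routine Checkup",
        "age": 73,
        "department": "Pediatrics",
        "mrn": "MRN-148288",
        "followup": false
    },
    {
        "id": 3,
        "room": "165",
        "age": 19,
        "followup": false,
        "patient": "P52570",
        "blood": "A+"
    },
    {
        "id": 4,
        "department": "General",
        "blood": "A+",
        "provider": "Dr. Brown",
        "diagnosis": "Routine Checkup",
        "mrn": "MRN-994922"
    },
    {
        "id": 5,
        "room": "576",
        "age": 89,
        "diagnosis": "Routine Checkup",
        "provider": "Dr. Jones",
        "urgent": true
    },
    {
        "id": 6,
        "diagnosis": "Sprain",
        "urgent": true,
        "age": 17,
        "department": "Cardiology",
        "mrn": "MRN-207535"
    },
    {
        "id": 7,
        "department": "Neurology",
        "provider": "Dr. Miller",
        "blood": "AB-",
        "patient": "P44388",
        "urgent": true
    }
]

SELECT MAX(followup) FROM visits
False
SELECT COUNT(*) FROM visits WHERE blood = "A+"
2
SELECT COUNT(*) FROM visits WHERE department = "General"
1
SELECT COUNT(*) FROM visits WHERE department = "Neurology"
2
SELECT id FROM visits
[1, 2, 3, 4, 5, 6, 7]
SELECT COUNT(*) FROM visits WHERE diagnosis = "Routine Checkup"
4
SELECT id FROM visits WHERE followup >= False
[1, 2, 3]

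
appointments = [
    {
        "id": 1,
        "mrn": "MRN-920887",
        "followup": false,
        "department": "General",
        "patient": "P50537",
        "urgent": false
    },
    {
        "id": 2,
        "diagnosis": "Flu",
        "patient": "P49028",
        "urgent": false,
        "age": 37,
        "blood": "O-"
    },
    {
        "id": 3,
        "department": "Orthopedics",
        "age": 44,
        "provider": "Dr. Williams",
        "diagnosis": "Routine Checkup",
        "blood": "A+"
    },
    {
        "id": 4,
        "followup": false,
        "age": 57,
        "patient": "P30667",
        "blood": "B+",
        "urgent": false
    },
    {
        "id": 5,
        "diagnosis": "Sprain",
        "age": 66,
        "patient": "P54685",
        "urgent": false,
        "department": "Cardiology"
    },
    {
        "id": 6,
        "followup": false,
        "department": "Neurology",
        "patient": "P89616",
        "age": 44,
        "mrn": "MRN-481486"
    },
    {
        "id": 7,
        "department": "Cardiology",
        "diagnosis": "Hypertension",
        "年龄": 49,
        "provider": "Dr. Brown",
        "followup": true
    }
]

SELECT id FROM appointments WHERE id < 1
[]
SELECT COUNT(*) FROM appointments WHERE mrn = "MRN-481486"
1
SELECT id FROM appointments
[1, 2, 3, 4, 5, 6, 7]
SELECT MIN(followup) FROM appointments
False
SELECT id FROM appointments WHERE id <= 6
[1, 2, 3, 4, 5, 6]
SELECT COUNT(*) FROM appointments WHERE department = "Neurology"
1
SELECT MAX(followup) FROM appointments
True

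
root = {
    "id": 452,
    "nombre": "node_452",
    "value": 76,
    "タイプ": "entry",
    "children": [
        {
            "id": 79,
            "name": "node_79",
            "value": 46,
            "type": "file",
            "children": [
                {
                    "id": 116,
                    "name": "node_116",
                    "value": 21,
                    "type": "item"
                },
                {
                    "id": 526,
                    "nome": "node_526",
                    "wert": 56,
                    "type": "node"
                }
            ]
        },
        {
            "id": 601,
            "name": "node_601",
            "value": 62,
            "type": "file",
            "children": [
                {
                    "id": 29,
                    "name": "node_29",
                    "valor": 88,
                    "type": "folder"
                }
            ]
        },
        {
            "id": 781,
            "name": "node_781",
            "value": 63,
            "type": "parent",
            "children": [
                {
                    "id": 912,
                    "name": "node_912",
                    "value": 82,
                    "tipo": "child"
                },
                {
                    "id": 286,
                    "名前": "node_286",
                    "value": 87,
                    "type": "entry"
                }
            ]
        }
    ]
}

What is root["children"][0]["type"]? "file"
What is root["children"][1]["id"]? 601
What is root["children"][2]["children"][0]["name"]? "node_912"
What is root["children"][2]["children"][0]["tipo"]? "child"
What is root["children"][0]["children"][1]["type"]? "node"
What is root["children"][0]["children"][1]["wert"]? 56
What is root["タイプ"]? "entry"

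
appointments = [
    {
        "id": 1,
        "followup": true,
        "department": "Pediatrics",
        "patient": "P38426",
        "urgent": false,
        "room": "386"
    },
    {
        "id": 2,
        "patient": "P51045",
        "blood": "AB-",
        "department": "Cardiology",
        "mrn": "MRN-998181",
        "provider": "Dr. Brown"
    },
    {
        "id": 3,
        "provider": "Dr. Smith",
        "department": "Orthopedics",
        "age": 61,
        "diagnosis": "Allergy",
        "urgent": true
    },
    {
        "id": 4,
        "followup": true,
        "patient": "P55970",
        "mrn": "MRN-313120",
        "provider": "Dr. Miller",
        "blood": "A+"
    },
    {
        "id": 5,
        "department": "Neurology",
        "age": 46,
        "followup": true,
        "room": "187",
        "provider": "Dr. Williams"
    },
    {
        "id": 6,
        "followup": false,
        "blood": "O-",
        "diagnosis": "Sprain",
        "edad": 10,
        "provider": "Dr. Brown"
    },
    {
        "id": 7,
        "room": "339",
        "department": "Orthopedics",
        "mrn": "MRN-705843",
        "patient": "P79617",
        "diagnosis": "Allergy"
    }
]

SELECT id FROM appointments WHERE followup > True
[]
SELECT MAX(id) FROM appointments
7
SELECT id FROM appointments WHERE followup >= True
[1, 4, 5]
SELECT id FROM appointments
[1, 2, 3, 4, 5, 6, 7]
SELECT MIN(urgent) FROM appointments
False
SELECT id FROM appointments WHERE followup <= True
[1, 4, 5, 6]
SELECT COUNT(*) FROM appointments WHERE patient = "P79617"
1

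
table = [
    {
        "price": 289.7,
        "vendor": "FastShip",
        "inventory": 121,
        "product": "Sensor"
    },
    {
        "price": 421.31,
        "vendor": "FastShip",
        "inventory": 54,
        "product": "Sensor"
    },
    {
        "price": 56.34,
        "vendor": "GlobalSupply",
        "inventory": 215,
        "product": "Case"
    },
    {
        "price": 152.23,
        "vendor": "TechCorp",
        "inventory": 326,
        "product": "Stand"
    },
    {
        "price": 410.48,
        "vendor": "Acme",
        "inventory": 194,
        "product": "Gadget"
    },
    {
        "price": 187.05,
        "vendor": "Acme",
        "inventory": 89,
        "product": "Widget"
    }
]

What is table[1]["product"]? "Sensor"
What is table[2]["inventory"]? 215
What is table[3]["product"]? "Stand"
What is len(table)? 6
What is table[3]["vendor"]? "TechCorp"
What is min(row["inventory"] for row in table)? 54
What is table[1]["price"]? 421.31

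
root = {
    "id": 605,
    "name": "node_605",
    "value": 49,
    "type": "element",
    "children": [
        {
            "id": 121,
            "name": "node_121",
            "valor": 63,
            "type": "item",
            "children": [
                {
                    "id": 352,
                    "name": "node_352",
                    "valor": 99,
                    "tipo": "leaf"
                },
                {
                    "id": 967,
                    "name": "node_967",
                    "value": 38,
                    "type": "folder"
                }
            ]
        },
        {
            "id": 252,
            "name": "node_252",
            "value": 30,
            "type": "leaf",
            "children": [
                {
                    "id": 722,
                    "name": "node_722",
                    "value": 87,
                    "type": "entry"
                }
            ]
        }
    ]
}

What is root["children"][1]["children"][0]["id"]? 722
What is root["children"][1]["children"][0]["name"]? "node_722"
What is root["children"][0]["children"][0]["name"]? "node_352"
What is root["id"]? 605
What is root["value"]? 49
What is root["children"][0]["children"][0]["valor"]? 99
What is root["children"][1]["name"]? "node_252"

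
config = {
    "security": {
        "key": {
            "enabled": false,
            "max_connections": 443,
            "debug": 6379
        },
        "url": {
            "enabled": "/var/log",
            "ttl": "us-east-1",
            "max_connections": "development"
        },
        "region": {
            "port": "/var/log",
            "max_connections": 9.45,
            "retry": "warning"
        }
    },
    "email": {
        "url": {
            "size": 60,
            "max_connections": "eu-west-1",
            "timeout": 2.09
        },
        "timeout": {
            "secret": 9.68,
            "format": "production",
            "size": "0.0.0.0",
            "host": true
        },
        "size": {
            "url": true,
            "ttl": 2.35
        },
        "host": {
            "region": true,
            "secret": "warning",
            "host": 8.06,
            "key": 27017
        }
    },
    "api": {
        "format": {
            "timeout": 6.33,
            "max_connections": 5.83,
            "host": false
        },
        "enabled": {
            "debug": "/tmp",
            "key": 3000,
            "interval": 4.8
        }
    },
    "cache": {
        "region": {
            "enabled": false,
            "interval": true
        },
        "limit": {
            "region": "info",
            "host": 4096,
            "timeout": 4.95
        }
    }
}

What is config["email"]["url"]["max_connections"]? "eu-west-1"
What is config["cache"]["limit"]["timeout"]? 4.95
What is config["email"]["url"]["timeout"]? 2.09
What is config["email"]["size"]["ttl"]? 2.35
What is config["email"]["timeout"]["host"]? True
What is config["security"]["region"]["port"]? "/var/log"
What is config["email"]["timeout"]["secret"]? 9.68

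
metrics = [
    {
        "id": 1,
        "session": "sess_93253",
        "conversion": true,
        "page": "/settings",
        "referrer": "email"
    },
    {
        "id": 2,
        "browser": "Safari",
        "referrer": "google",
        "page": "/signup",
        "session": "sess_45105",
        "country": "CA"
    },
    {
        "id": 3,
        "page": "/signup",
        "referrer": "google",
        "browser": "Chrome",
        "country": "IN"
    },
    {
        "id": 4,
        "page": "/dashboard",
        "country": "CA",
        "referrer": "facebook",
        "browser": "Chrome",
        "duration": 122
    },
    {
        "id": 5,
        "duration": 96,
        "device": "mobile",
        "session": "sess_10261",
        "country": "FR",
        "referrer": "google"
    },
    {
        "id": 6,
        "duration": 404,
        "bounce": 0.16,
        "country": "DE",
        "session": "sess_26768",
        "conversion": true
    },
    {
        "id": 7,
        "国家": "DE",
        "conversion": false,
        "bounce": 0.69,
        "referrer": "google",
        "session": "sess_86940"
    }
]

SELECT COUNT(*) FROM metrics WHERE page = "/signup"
2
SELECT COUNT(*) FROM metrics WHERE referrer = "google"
4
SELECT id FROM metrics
[1, 2, 3, 4, 5, 6, 7]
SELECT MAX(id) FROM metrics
7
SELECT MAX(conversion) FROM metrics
True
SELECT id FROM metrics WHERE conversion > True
[]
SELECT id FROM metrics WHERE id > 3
[4, 5, 6, 7]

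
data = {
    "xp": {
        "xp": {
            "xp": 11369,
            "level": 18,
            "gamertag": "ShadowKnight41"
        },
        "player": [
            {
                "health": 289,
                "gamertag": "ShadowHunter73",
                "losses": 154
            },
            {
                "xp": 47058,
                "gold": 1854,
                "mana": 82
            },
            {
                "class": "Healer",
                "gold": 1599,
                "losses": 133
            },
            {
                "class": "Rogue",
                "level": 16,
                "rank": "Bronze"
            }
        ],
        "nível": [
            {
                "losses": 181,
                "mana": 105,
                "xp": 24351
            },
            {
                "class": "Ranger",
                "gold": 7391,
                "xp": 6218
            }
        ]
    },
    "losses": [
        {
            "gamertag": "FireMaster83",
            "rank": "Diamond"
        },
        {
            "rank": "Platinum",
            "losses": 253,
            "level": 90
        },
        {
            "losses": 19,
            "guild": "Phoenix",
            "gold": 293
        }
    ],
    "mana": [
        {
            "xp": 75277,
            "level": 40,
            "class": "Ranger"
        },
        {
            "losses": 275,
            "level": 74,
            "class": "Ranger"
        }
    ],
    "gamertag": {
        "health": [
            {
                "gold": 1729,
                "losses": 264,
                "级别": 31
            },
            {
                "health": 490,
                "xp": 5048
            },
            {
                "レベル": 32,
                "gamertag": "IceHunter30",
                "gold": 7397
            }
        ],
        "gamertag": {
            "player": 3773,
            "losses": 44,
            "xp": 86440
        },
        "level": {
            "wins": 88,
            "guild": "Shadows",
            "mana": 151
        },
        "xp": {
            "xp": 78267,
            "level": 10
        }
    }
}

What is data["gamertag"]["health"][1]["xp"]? 5048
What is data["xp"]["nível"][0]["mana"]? 105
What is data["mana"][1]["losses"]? 275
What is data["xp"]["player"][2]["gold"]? 1599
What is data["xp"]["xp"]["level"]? 18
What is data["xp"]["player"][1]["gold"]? 1854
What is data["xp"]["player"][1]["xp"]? 47058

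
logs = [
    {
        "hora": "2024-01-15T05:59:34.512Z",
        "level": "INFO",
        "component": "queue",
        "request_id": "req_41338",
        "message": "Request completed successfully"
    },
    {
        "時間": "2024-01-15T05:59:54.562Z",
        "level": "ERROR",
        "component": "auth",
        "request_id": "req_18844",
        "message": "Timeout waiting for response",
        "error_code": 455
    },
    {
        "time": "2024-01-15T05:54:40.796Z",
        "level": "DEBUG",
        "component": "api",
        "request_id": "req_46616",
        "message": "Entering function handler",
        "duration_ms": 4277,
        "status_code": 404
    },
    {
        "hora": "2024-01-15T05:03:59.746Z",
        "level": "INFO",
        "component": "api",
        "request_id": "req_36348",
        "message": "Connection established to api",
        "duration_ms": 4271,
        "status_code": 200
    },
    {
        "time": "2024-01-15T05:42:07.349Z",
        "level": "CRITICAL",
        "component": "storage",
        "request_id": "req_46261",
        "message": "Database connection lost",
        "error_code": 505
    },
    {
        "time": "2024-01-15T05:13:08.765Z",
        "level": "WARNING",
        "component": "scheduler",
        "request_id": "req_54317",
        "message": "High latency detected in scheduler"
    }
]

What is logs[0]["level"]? "INFO"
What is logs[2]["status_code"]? 404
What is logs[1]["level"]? "ERROR"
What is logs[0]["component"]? "queue"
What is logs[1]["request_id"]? "req_18844"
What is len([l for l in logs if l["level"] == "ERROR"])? 1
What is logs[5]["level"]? "WARNING"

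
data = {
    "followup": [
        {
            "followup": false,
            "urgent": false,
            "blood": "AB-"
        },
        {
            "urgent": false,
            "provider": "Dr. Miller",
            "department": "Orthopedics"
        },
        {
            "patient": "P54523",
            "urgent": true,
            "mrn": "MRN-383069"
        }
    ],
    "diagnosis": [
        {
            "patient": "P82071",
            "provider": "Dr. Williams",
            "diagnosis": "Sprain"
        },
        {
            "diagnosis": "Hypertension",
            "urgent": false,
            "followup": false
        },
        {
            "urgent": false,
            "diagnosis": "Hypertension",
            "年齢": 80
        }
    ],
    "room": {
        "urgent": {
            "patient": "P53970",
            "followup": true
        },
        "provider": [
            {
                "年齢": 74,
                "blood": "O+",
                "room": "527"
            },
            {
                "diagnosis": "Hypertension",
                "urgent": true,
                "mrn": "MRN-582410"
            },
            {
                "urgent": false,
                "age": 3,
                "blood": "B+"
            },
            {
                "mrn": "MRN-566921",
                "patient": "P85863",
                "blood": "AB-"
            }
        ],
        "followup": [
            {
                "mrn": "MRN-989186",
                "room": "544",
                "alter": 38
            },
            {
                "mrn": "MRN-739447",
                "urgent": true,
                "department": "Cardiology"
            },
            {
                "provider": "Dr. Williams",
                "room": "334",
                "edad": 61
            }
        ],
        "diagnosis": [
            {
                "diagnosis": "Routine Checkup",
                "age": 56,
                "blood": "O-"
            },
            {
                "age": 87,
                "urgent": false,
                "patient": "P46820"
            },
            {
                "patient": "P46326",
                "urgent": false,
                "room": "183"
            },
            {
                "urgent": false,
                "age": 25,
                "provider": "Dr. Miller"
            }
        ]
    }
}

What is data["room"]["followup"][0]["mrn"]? "MRN-989186"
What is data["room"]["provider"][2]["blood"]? "B+"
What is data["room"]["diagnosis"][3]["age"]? 25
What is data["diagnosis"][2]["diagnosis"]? "Hypertension"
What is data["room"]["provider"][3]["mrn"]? "MRN-566921"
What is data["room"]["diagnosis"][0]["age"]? 56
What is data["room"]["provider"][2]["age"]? 3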